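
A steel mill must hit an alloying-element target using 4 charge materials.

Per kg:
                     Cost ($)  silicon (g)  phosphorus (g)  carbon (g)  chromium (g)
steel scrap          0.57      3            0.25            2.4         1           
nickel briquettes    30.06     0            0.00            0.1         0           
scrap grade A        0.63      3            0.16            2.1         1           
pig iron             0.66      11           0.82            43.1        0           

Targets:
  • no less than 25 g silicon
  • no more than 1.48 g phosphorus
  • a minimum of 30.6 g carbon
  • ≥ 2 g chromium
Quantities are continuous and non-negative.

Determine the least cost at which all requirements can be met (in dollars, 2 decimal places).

$4.21

Set it up as a linear program. Let x1 = kg of steel scrap, x2 = kg of nickel briquettes, x3 = kg of scrap grade A, x4 = kg of pig iron.
min 0.57x1 + 30.06x2 + 0.63x3 + 0.66x4 with:
  3x1 + 3x3 + 11x4 ≥ 25   (silicon)
  0.25x1 + 0.16x3 + 0.82x4 ≤ 1.48   (phosphorus)
  2.4x1 + 0.1x2 + 2.1x3 + 43.1x4 ≥ 30.6   (carbon)
  1x1 + 1x3 ≥ 2   (chromium)
  x1, x2, x3, x4 ≥ 0.
The cheapest feasible vertex uses only scrap grade A, pig iron; steel scrap, nickel briquettes are not used. Binding constraints: silicon and phosphorus.
So scrap grade A = 6.029 kg, pig iron = 0.6286 kg.
Cost = 0.63·6.029 + 0.66·0.6286 = 4.2131.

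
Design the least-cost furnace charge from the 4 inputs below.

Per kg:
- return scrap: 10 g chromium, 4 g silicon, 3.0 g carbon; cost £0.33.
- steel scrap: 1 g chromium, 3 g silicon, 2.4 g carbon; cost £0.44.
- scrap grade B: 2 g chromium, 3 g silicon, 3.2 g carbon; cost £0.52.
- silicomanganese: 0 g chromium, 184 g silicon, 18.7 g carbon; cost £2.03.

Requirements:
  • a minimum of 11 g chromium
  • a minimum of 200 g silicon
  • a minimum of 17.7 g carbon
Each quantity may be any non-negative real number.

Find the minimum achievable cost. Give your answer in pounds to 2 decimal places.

Let x1 = kg of return scrap, x2 = kg of steel scrap, x3 = kg of scrap grade B, x4 = kg of silicomanganese.
Minimize 0.33x1 + 0.44x2 + 0.52x3 + 2.03x4 subject to:
  10x1 + 1x2 + 2x3 ≥ 11   (chromium)
  4x1 + 3x2 + 3x3 + 184x4 ≥ 200   (silicon)
  3x1 + 2.4x2 + 3.2x3 + 18.7x4 ≥ 17.7   (carbon)
  x1, x2, x3, x4 ≥ 0.
The optimal basis is {return scrap, silicomanganese}; steel scrap, scrap grade B drop out. There the chromium and silicon constraints are tight.
Solving gives x1 = 1.1, x4 = 1.063.
Total cost: 0.33·1.1 + 2.03·1.063 = 2.5209.

£2.52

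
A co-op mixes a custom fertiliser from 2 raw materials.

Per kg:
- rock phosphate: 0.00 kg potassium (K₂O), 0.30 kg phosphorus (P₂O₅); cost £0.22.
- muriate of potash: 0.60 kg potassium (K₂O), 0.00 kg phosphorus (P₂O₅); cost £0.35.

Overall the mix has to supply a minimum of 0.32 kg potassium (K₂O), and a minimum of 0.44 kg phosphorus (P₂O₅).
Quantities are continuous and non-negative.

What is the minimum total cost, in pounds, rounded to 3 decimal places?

£0.509

Treat it as an LP. Let x1 = kg of rock phosphate, x2 = kg of muriate of potash.
min 0.22x1 + 0.35x2 s.t.:
  0.6x2 ≥ 0.32   (potassium (K₂O))
  0.3x1 ≥ 0.44   (phosphorus (P₂O₅))
  x1, x2 ≥ 0.
Both inputs are positive at the optimum. Binding constraints: potassium (K₂O) and phosphorus (P₂O₅).
That vertex is x1 = 1.467, x2 = 0.5333.
Objective = 0.22·1.467 + 0.35·0.5333 = 0.50940.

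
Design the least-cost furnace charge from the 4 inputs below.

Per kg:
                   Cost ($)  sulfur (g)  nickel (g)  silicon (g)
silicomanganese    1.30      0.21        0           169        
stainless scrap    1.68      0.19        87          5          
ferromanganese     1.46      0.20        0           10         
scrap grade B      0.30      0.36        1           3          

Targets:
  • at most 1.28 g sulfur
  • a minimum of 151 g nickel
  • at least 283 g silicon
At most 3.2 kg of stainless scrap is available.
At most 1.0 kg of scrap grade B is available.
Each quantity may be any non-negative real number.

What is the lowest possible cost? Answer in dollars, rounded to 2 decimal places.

$5.03

Let x1 = kg of silicomanganese, x2 = kg of stainless scrap, x3 = kg of ferromanganese, x4 = kg of scrap grade B.
min 1.3x1 + 1.68x2 + 1.46x3 + 0.3x4 with:
  0.21x1 + 0.19x2 + 0.2x3 + 0.36x4 ≤ 1.28   (sulfur)
  87x2 + 1x4 ≥ 151   (nickel)
  169x1 + 5x2 + 10x3 + 3x4 ≥ 283   (silicon)
  x2 ≤ 3.2
  x4 ≤ 1
  x1, x2, x3, x4 ≥ 0.
At the optimum only silicomanganese, stainless scrap are positive (ferromanganese, scrap grade B = 0). There the nickel and silicon constraints are tight.
So silicomanganese = 1.623 kg, stainless scrap = 1.736 kg.
Total cost: 1.3·1.623 + 1.68·1.736 = 5.0264.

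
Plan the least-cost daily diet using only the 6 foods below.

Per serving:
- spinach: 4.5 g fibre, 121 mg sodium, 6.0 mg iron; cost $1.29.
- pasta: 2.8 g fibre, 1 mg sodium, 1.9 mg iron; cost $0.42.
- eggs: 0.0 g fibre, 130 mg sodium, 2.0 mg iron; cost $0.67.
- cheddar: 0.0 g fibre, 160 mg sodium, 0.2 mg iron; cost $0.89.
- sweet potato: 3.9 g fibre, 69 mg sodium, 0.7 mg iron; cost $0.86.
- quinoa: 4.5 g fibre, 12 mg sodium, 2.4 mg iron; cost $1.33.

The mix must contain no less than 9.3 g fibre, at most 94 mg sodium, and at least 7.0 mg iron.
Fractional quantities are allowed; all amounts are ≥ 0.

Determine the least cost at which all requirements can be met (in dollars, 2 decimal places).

$1.54

Let x1 = servings of spinach, x2 = servings of pasta, x3 = servings of eggs, x4 = servings of cheddar, x5 = servings of sweet potato, x6 = servings of quinoa.
Minimize 1.29x1 + 0.42x2 + 0.67x3 + 0.89x4 + 0.86x5 + 1.33x6 s.t.:
  4.5x1 + 2.8x2 + 3.9x5 + 4.5x6 ≥ 9.3   (fibre)
  121x1 + 1x2 + 130x3 + 160x4 + 69x5 + 12x6 ≤ 94   (sodium)
  6x1 + 1.9x2 + 2x3 + 0.2x4 + 0.7x5 + 2.4x6 ≥ 7   (iron)
  x1, x2, x3, x4, x5, x6 ≥ 0.
The minimum-cost mix takes nothing from eggs, cheddar, sweet potato, quinoa — only spinach, pasta. Binding constraints: fibre and iron.
So spinach = 0.2339 servings, pasta = 2.945 servings.
Hence cost = 1.29·0.2339 + 0.42·2.945 = $1.5386.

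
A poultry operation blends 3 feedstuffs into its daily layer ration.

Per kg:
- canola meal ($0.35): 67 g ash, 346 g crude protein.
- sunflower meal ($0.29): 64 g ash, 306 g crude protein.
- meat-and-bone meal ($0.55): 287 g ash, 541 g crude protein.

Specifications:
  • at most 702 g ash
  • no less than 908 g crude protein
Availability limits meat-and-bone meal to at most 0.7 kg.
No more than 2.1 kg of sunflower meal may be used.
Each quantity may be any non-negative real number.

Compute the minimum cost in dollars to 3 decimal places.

Let x1 = kg of canola meal, x2 = kg of sunflower meal, x3 = kg of meat-and-bone meal.
Minimize 0.35x1 + 0.29x2 + 0.55x3 subject to:
  67x1 + 64x2 + 287x3 ≤ 702   (ash)
  346x1 + 306x2 + 541x3 ≥ 908   (crude protein)
  x3 ≤ 0.7
  x2 ≤ 2.1
  x1, x2, x3 ≥ 0.
At the optimum only canola meal, sunflower meal are positive (meat-and-bone meal = 0). Binding constraints: crude protein and the sunflower meal cap.
So canola meal = 0.7671 kg, sunflower meal = 2.1 kg.
Objective = 0.35·0.7671 + 0.29·2.1 = 0.87749.

$0.877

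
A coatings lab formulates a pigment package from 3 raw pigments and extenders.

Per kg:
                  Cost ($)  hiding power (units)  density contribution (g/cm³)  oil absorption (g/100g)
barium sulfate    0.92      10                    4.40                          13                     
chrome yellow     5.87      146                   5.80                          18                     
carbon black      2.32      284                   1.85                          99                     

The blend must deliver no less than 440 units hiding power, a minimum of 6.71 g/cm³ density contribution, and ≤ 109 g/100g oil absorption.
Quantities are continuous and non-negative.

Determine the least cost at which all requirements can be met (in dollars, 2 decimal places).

Let x1 = kg of barium sulfate, x2 = kg of chrome yellow, x3 = kg of carbon black.
Minimise 0.92x1 + 5.87x2 + 2.32x3 subject to:
  10x1 + 146x2 + 284x3 ≥ 440   (hiding power)
  4.4x1 + 5.8x2 + 1.85x3 ≥ 6.71   (density contribution)
  13x1 + 18x2 + 99x3 ≤ 109   (oil absorption)
  x1, x2, x3 ≥ 0.
The minimum-cost mix takes nothing from barium sulfate — only chrome yellow, carbon black. The hiding power and oil absorption requirements are met with equality.
Solving gives x2 = 1.349, x3 = 0.8557.
Hence cost = 5.87·1.349 + 2.32·0.8557 = $9.9039.

$9.90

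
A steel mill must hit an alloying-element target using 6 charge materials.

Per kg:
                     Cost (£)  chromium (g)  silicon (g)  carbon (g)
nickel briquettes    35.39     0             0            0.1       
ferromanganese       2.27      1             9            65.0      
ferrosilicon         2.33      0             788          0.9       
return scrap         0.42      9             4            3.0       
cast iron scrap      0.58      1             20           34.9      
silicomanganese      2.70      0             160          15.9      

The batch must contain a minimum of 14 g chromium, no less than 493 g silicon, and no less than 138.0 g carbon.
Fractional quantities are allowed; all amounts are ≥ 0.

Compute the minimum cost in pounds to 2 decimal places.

Let x1 = kg of nickel briquettes, x2 = kg of ferromanganese, x3 = kg of ferrosilicon, x4 = kg of return scrap, x5 = kg of cast iron scrap, x6 = kg of silicomanganese.
Minimize 35.39x1 + 2.27x2 + 2.33x3 + 0.42x4 + 0.58x5 + 2.7x6 s.t.:
  1x2 + 9x4 + 1x5 ≥ 14   (chromium)
  9x2 + 788x3 + 4x4 + 20x5 + 160x6 ≥ 493   (silicon)
  0.1x1 + 65x2 + 0.9x3 + 3x4 + 34.9x5 + 15.9x6 ≥ 138   (carbon)
  x1, x2, x3, x4, x5, x6 ≥ 0.
The optimal basis is {ferrosilicon, return scrap, cast iron scrap}; nickel briquettes, ferromanganese, silicomanganese drop out. The chromium, silicon, carbon requirements are met with equality.
That vertex is x3 = 0.5224, x4 = 1.128, x5 = 3.844.
Total cost: 2.33·0.5224 + 0.42·1.128 + 0.58·3.844 = 3.9205.

£3.92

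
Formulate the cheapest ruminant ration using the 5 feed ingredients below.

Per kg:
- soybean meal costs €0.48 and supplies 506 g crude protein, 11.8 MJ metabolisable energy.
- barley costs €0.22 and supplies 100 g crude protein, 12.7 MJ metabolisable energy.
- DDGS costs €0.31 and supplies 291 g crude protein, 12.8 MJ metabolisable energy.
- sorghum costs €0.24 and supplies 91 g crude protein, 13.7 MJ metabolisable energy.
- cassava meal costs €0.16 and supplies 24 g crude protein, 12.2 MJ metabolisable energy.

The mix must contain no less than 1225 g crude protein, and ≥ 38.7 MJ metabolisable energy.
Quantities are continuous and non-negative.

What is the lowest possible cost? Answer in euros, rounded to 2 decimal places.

Set it up as a linear program. Let x1 = kg of soybean meal, x2 = kg of barley, x3 = kg of DDGS, x4 = kg of sorghum, x5 = kg of cassava meal.
Minimise 0.48x1 + 0.22x2 + 0.31x3 + 0.24x4 + 0.16x5 subject to:
  506x1 + 100x2 + 291x3 + 91x4 + 24x5 ≥ 1225   (crude protein)
  11.8x1 + 12.7x2 + 12.8x3 + 13.7x4 + 12.2x5 ≥ 38.7   (metabolisable energy)
  x1, x2, x3, x4, x5 ≥ 0.
The minimum-cost mix takes nothing from barley, sorghum, cassava meal — only soybean meal, DDGS. The crude protein and metabolisable energy requirements are met with equality.
That vertex is x1 = 1.452, x3 = 1.685.
Hence cost = 0.48·1.452 + 0.31·1.685 = €1.2193.

€1.22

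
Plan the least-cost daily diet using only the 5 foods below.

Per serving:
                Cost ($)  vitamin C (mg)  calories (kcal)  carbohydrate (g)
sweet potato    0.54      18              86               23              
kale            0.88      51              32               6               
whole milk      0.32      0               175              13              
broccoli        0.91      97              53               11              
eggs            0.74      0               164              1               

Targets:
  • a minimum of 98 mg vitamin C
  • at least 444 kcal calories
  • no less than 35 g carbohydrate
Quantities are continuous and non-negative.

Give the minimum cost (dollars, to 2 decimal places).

$1.63

Treat it as an LP. Let x1 = servings of sweet potato, x2 = servings of kale, x3 = servings of whole milk, x4 = servings of broccoli, x5 = servings of eggs.
Minimize 0.54x1 + 0.88x2 + 0.32x3 + 0.91x4 + 0.74x5 subject to:
  18x1 + 51x2 + 97x4 ≥ 98   (vitamin C)
  86x1 + 32x2 + 175x3 + 53x4 + 164x5 ≥ 444   (calories)
  23x1 + 6x2 + 13x3 + 11x4 + 1x5 ≥ 35   (carbohydrate)
  x1, x2, x3, x4, x5 ≥ 0.
The cheapest feasible vertex uses only whole milk, broccoli; sweet potato, kale, eggs are not used. Binding constraints: vitamin C and calories.
So whole milk = 2.231 servings, broccoli = 1.01 servings.
Hence cost = 0.32·2.231 + 0.91·1.01 = $1.6330.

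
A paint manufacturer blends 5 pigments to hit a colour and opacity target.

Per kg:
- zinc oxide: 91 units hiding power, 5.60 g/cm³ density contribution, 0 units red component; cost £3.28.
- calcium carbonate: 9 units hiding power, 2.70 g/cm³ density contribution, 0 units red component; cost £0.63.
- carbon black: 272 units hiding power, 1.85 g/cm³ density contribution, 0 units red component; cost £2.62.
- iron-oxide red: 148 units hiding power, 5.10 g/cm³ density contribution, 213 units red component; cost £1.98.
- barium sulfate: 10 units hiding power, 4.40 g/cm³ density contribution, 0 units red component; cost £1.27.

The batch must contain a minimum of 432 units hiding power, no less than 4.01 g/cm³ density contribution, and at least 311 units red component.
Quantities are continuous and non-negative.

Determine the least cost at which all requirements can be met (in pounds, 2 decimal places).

This is a linear program. Let x1 = kg of zinc oxide, x2 = kg of calcium carbonate, x3 = kg of carbon black, x4 = kg of iron-oxide red, x5 = kg of barium sulfate.
Minimize 3.28x1 + 0.63x2 + 2.62x3 + 1.98x4 + 1.27x5 subject to:
  91x1 + 9x2 + 272x3 + 148x4 + 10x5 ≥ 432   (hiding power)
  5.6x1 + 2.7x2 + 1.85x3 + 5.1x4 + 4.4x5 ≥ 4.01   (density contribution)
  213x4 ≥ 311   (red component)
  x1, x2, x3, x4, x5 ≥ 0.
The cheapest feasible vertex uses only carbon black, iron-oxide red; zinc oxide, calcium carbonate, barium sulfate are not used. There the hiding power and red component constraints are tight.
Solving gives x3 = 0.7938, x4 = 1.46.
Total cost: 2.62·0.7938 + 1.98·1.46 = 4.9706.

£4.97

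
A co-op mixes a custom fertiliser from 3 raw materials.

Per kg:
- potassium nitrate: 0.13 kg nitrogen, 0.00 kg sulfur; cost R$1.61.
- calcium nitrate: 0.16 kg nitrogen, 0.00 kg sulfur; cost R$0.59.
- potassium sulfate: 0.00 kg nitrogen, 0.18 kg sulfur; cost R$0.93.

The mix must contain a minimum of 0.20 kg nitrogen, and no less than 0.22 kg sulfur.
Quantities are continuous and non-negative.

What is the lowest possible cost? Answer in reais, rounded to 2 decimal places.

R$1.87

Treat it as an LP. Let x1 = kg of potassium nitrate, x2 = kg of calcium nitrate, x3 = kg of potassium sulfate.
Minimise 1.61x1 + 0.59x2 + 0.93x3 with:
  0.13x1 + 0.16x2 ≥ 0.2   (nitrogen)
  0.18x3 ≥ 0.22   (sulfur)
  x1, x2, x3 ≥ 0.
At the optimum only calcium nitrate, potassium sulfate are positive (potassium nitrate = 0). There the nitrogen and sulfur constraints are tight.
That vertex is x2 = 1.25, x3 = 1.222.
Hence cost = 0.59·1.25 + 0.93·1.222 = R$1.8740.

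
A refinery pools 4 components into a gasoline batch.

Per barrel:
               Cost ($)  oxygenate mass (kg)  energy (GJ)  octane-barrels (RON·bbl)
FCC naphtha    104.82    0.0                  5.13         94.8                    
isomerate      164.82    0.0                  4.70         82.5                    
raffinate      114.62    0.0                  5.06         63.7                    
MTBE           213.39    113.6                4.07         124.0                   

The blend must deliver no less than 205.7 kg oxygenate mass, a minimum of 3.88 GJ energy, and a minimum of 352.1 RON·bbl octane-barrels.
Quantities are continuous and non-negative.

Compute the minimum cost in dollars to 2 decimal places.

$527.45

Let x1 = barrels of FCC naphtha, x2 = barrels of isomerate, x3 = barrels of raffinate, x4 = barrels of MTBE.
Minimize 104.82x1 + 164.82x2 + 114.62x3 + 213.39x4 subject to:
  113.6x4 ≥ 205.7   (oxygenate mass)
  5.13x1 + 4.7x2 + 5.06x3 + 4.07x4 ≥ 3.88   (energy)
  94.8x1 + 82.5x2 + 63.7x3 + 124x4 ≥ 352.1   (octane-barrels)
  x1, x2, x3, x4 ≥ 0.
At the optimum only FCC naphtha, MTBE are positive (isomerate, raffinate = 0). The oxygenate mass and octane-barrels requirements are met with equality.
Optimal quantities: FCC naphtha = 1.34566 barrels, MTBE = 1.81074 barrels.
Objective = 104.82·1.34566 + 213.39·1.81074 = 527.4459.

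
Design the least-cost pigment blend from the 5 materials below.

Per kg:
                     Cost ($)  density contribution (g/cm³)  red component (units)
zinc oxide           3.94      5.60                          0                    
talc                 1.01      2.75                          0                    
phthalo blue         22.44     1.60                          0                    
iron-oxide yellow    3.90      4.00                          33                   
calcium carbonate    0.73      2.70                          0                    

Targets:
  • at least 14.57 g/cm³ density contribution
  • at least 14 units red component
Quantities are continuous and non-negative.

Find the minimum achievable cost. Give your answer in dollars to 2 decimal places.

Treat it as an LP. Let x1 = kg of zinc oxide, x2 = kg of talc, x3 = kg of phthalo blue, x4 = kg of iron-oxide yellow, x5 = kg of calcium carbonate.
Minimize 3.94x1 + 1.01x2 + 22.44x3 + 3.9x4 + 0.73x5 with:
  5.6x1 + 2.75x2 + 1.6x3 + 4x4 + 2.7x5 ≥ 14.57   (density contribution)
  33x4 ≥ 14   (red component)
  x1, x2, x3, x4, x5 ≥ 0.
The cheapest feasible vertex uses only iron-oxide yellow, calcium carbonate; zinc oxide, talc, phthalo blue are not used. There the density contribution and red component constraints are tight.
Solving gives x4 = 0.4242, x5 = 4.768.
Total cost: 3.9·0.4242 + 0.73·4.768 = 5.13502.

$5.14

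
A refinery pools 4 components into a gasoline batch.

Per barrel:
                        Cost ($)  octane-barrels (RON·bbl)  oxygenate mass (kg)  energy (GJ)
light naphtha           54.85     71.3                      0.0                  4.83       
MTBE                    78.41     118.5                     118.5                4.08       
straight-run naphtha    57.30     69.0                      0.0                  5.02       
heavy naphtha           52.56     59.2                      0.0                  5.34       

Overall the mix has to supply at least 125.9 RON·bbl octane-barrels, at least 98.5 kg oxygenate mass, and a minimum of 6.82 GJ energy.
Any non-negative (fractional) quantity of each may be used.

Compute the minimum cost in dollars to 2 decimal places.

$98.92

Let x1 = barrels of light naphtha, x2 = barrels of MTBE, x3 = barrels of straight-run naphtha, x4 = barrels of heavy naphtha.
Minimise 54.85x1 + 78.41x2 + 57.3x3 + 52.56x4 s.t.:
  71.3x1 + 118.5x2 + 69x3 + 59.2x4 ≥ 125.9   (octane-barrels)
  118.5x2 ≥ 98.5   (oxygenate mass)
  4.83x1 + 4.08x2 + 5.02x3 + 5.34x4 ≥ 6.82   (energy)
  x1, x2, x3, x4 ≥ 0.
The optimal basis is {MTBE, heavy naphtha}; light naphtha, straight-run naphtha drop out. The oxygenate mass and energy requirements are met with equality.
Solving gives x2 = 0.8312, x4 = 0.6421.
Total cost: 78.41·0.8312 + 52.56·0.6421 = 98.9232.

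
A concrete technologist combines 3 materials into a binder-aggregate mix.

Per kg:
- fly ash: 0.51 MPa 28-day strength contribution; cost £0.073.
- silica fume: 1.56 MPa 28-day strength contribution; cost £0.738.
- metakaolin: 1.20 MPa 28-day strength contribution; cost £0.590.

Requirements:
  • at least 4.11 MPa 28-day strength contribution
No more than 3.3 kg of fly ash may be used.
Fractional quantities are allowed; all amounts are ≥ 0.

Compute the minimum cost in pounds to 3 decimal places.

Let x1 = kg of fly ash, x2 = kg of silica fume, x3 = kg of metakaolin.
Minimise 0.073x1 + 0.738x2 + 0.59x3 subject to:
  0.51x1 + 1.56x2 + 1.2x3 ≥ 4.11   (28-day strength contribution)
  x1 ≤ 3.3
  x1, x2, x3 ≥ 0.
The cheapest feasible vertex uses only fly ash, silica fume; metakaolin is not used. There the 28-day strength contribution and the fly ash cap constraints are tight.
Solving gives x1 = 3.3, x2 = 1.556.
Cost = 0.073·3.3 + 0.738·1.556 = 1.38923.

£1.389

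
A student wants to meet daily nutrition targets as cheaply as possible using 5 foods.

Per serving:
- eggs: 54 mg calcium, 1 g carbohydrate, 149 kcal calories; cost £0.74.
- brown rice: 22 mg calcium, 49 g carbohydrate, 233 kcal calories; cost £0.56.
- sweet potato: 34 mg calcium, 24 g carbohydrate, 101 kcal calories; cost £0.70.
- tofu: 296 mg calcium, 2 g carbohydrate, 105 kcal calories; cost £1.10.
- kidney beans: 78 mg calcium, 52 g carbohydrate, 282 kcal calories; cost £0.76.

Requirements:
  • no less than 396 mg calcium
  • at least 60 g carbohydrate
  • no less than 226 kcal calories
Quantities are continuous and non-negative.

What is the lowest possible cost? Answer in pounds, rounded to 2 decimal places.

Let x1 = servings of eggs, x2 = servings of brown rice, x3 = servings of sweet potato, x4 = servings of tofu, x5 = servings of kidney beans.
min 0.74x1 + 0.56x2 + 0.7x3 + 1.1x4 + 0.76x5 with:
  54x1 + 22x2 + 34x3 + 296x4 + 78x5 ≥ 396   (calcium)
  1x1 + 49x2 + 24x3 + 2x4 + 52x5 ≥ 60   (carbohydrate)
  149x1 + 233x2 + 101x3 + 105x4 + 282x5 ≥ 226   (calories)
  x1, x2, x3, x4, x5 ≥ 0.
The cheapest feasible vertex uses only tofu, kidney beans; eggs, brown rice, sweet potato are not used. Binding constraints: calcium and carbohydrate.
So tofu = 1.044 servings, kidney beans = 1.114 servings.
Objective = 1.1·1.044 + 0.76·1.114 = 1.99504.

£2.00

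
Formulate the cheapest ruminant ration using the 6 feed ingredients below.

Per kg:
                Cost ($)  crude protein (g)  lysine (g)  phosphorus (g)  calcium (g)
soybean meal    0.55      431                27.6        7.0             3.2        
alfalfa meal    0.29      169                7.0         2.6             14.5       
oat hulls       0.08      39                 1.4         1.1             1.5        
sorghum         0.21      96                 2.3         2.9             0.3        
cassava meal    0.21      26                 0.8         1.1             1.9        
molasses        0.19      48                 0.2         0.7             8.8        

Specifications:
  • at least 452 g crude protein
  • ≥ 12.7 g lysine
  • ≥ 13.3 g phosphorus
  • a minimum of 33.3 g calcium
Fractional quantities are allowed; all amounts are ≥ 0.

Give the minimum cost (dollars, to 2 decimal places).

$1.11

Treat it as an LP. Let x1 = kg of soybean meal, x2 = kg of alfalfa meal, x3 = kg of oat hulls, x4 = kg of sorghum, x5 = kg of cassava meal, x6 = kg of molasses.
Minimize 0.55x1 + 0.29x2 + 0.08x3 + 0.21x4 + 0.21x5 + 0.19x6 s.t.:
  431x1 + 169x2 + 39x3 + 96x4 + 26x5 + 48x6 ≥ 452   (crude protein)
  27.6x1 + 7x2 + 1.4x3 + 2.3x4 + 0.8x5 + 0.2x6 ≥ 12.7   (lysine)
  7x1 + 2.6x2 + 1.1x3 + 2.9x4 + 1.1x5 + 0.7x6 ≥ 13.3   (phosphorus)
  3.2x1 + 14.5x2 + 1.5x3 + 0.3x4 + 1.9x5 + 8.8x6 ≥ 33.3   (calcium)
  x1, x2, x3, x4, x5, x6 ≥ 0.
The optimal basis is {alfalfa meal, oat hulls}; soybean meal, sorghum, cassava meal, molasses drop out. Binding constraints: phosphorus and calcium.
Optimal quantities: alfalfa meal = 1.384 kg, oat hulls = 8.819 kg.
Objective = 0.29·1.384 + 0.08·8.819 = 1.1069.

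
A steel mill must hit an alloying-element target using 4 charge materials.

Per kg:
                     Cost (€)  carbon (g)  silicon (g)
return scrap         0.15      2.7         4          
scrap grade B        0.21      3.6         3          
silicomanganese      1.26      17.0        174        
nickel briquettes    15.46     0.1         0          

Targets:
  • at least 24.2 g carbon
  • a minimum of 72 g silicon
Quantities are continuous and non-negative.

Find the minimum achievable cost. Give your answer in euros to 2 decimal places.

€1.42

This is a linear program. Let x1 = kg of return scrap, x2 = kg of scrap grade B, x3 = kg of silicomanganese, x4 = kg of nickel briquettes.
min 0.15x1 + 0.21x2 + 1.26x3 + 15.46x4 subject to:
  2.7x1 + 3.6x2 + 17x3 + 0.1x4 ≥ 24.2   (carbon)
  4x1 + 3x2 + 174x3 ≥ 72   (silicon)
  x1, x2, x3, x4 ≥ 0.
The cheapest feasible vertex uses only return scrap, silicomanganese; scrap grade B, nickel briquettes are not used. Binding constraints: carbon and silicon.
Solving gives x1 = 7.434, x3 = 0.2429.
Total cost: 0.15·7.434 + 1.26·0.2429 = 1.4212.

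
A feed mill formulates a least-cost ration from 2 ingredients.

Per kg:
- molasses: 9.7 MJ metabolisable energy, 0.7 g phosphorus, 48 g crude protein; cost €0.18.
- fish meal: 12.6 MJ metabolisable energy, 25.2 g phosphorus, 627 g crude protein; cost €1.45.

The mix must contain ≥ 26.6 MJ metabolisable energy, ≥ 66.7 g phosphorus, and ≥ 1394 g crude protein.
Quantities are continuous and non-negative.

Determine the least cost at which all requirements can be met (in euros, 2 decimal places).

This is a linear program. Let x1 = kg of molasses, x2 = kg of fish meal.
Minimise 0.18x1 + 1.45x2 subject to:
  9.7x1 + 12.6x2 ≥ 26.6   (metabolisable energy)
  0.7x1 + 25.2x2 ≥ 66.7   (phosphorus)
  48x1 + 627x2 ≥ 1394   (crude protein)
  x1, x2 ≥ 0.
The minimum-cost mix takes nothing from molasses — only fish meal. Binding constraint: phosphorus.
Optimal quantities: fish meal = 2.647 kg.
Total cost: 1.45·2.647 = 3.8382.

€3.84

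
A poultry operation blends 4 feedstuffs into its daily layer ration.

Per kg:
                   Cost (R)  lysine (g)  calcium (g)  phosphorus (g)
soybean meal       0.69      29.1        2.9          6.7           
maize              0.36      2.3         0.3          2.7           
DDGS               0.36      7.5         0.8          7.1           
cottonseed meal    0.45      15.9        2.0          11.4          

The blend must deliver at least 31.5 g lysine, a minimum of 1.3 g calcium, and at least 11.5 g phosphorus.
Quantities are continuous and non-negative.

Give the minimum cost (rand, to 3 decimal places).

Let x1 = kg of soybean meal, x2 = kg of maize, x3 = kg of DDGS, x4 = kg of cottonseed meal.
Minimize 0.69x1 + 0.36x2 + 0.36x3 + 0.45x4 with:
  29.1x1 + 2.3x2 + 7.5x3 + 15.9x4 ≥ 31.5   (lysine)
  2.9x1 + 0.3x2 + 0.8x3 + 2x4 ≥ 1.3   (calcium)
  6.7x1 + 2.7x2 + 7.1x3 + 11.4x4 ≥ 11.5   (phosphorus)
  x1, x2, x3, x4 ≥ 0.
At the optimum only soybean meal, cottonseed meal are positive (maize, DDGS = 0). Binding constraints: lysine and phosphorus.
Optimal quantities: soybean meal = 0.7826 kg, cottonseed meal = 0.5488 kg.
Total cost: 0.69·0.7826 + 0.45·0.5488 = 0.78695.

R0.787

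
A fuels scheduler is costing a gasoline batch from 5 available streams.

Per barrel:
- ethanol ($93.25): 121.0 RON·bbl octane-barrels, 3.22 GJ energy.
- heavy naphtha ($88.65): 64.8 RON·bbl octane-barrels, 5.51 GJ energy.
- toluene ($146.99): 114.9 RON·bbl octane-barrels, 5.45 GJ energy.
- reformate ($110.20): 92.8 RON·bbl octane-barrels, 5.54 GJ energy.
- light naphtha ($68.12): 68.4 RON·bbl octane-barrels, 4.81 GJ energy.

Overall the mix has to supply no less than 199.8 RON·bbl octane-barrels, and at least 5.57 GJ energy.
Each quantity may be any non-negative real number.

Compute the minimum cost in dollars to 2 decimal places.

Treat it as an LP. Let x1 = barrels of ethanol, x2 = barrels of heavy naphtha, x3 = barrels of toluene, x4 = barrels of reformate, x5 = barrels of light naphtha.
min 93.25x1 + 88.65x2 + 146.99x3 + 110.2x4 + 68.12x5 with:
  121x1 + 64.8x2 + 114.9x3 + 92.8x4 + 68.4x5 ≥ 199.8   (octane-barrels)
  3.22x1 + 5.51x2 + 5.45x3 + 5.54x4 + 4.81x5 ≥ 5.57   (energy)
  x1, x2, x3, x4, x5 ≥ 0.
At the optimum only ethanol, light naphtha are positive (heavy naphtha, toluene, reformate = 0). Binding constraints: octane-barrels and energy.
Optimal quantities: ethanol = 1.6034 barrels, light naphtha = 0.084625 barrels.
Objective = 93.25·1.6034 + 68.12·0.084625 = 155.2817.

$155.28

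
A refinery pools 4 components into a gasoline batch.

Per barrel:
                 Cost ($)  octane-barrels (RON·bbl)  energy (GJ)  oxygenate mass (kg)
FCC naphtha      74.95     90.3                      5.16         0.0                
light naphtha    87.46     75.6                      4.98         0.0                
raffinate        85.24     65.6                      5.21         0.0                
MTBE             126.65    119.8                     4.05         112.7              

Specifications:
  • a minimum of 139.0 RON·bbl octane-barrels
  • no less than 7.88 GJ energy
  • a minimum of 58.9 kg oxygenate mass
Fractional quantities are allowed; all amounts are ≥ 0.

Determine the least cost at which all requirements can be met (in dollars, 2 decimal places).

Let x1 = barrels of FCC naphtha, x2 = barrels of light naphtha, x3 = barrels of raffinate, x4 = barrels of MTBE.
Minimize 74.95x1 + 87.46x2 + 85.24x3 + 126.65x4 subject to:
  90.3x1 + 75.6x2 + 65.6x3 + 119.8x4 ≥ 139   (octane-barrels)
  5.16x1 + 4.98x2 + 5.21x3 + 4.05x4 ≥ 7.88   (energy)
  112.7x4 ≥ 58.9   (oxygenate mass)
  x1, x2, x3, x4 ≥ 0.
The optimal basis is {FCC naphtha, MTBE}; light naphtha, raffinate drop out. The energy and oxygenate mass requirements are met with equality.
Solving gives x1 = 1.1169, x4 = 0.52263.
Objective = 74.95·1.1169 + 126.65·0.52263 = 149.9027.

$149.90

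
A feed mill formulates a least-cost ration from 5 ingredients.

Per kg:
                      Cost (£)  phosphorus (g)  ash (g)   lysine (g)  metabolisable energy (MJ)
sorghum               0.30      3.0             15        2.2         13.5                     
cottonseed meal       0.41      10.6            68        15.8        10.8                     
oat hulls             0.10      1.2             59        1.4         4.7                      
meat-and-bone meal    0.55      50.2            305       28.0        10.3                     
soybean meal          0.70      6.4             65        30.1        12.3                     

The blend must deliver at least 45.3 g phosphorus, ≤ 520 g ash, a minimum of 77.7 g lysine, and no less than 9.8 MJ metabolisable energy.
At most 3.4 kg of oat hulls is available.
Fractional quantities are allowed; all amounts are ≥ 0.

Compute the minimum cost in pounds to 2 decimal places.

£1.66

Set it up as a linear program. Let x1 = kg of sorghum, x2 = kg of cottonseed meal, x3 = kg of oat hulls, x4 = kg of meat-and-bone meal, x5 = kg of soybean meal.
min 0.3x1 + 0.41x2 + 0.1x3 + 0.55x4 + 0.7x5 subject to:
  3x1 + 10.6x2 + 1.2x3 + 50.2x4 + 6.4x5 ≥ 45.3   (phosphorus)
  15x1 + 68x2 + 59x3 + 305x4 + 65x5 ≤ 520   (ash)
  2.2x1 + 15.8x2 + 1.4x3 + 28x4 + 30.1x5 ≥ 77.7   (lysine)
  13.5x1 + 10.8x2 + 4.7x3 + 10.3x4 + 12.3x5 ≥ 9.8   (metabolisable energy)
  x3 ≤ 3.4
  x1, x2, x3, x4, x5 ≥ 0.
The optimal basis is {meat-and-bone meal, soybean meal}; sorghum, cottonseed meal, oat hulls drop out. Binding constraints: ash and lysine.
Solving gives x4 = 1.44, x5 = 1.242.
Cost = 0.55·1.44 + 0.7·1.242 = 1.6614.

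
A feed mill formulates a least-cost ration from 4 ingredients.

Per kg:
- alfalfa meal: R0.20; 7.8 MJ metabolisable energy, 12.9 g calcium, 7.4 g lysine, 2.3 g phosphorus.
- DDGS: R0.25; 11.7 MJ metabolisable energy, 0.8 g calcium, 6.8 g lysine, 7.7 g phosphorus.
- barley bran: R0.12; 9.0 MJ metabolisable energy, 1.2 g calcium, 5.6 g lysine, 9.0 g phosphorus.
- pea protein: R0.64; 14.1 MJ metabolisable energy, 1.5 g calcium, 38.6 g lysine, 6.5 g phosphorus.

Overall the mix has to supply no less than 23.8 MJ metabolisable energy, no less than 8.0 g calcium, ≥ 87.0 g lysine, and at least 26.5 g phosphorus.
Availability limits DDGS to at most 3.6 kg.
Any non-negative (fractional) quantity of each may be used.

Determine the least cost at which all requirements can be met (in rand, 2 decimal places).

R1.50

This is a linear program. Let x1 = kg of alfalfa meal, x2 = kg of DDGS, x3 = kg of barley bran, x4 = kg of pea protein.
Minimise 0.2x1 + 0.25x2 + 0.12x3 + 0.64x4 s.t.:
  7.8x1 + 11.7x2 + 9x3 + 14.1x4 ≥ 23.8   (metabolisable energy)
  12.9x1 + 0.8x2 + 1.2x3 + 1.5x4 ≥ 8   (calcium)
  7.4x1 + 6.8x2 + 5.6x3 + 38.6x4 ≥ 87   (lysine)
  2.3x1 + 7.7x2 + 9x3 + 6.5x4 ≥ 26.5   (phosphorus)
  x2 ≤ 3.6
  x1, x2, x3, x4 ≥ 0.
At the optimum only alfalfa meal, barley bran, pea protein are positive (DDGS = 0). The calcium, lysine, phosphorus requirements are met with equality.
Solving gives x1 = 0.2543, x3 = 1.437, x4 = 1.997.
Objective = 0.2·0.2543 + 0.12·1.437 + 0.64·1.997 = 1.5014.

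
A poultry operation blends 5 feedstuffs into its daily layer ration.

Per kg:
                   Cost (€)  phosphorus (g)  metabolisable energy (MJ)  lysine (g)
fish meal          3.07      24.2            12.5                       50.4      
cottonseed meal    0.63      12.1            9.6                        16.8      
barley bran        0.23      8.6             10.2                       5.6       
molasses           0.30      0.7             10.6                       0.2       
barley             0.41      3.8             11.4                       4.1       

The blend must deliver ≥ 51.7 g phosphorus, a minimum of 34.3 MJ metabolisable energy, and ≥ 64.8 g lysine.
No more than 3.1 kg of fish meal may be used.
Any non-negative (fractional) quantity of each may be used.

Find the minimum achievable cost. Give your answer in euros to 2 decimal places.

€2.45

This is a linear program. Let x1 = kg of fish meal, x2 = kg of cottonseed meal, x3 = kg of barley bran, x4 = kg of molasses, x5 = kg of barley.
Minimize 3.07x1 + 0.63x2 + 0.23x3 + 0.3x4 + 0.41x5 s.t.:
  24.2x1 + 12.1x2 + 8.6x3 + 0.7x4 + 3.8x5 ≥ 51.7   (phosphorus)
  12.5x1 + 9.6x2 + 10.2x3 + 10.6x4 + 11.4x5 ≥ 34.3   (metabolisable energy)
  50.4x1 + 16.8x2 + 5.6x3 + 0.2x4 + 4.1x5 ≥ 64.8   (lysine)
  x1 ≤ 3.1
  x1, x2, x3, x4, x5 ≥ 0.
The optimal basis is {cottonseed meal, barley bran}; fish meal, molasses, barley drop out. The phosphorus and lysine requirements are met with equality.
Solving gives x2 = 3.49, x3 = 1.101.
Hence cost = 0.63·3.49 + 0.23·1.101 = €2.4519.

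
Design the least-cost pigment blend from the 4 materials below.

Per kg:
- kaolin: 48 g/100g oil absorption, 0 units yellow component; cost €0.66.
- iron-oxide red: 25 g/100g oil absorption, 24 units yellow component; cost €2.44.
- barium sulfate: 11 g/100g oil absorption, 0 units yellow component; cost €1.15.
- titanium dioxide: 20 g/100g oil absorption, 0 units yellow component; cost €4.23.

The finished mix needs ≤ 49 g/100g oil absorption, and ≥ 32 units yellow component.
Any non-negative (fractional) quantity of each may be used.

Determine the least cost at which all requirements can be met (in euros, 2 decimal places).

Set it up as a linear program. Let x1 = kg of kaolin, x2 = kg of iron-oxide red, x3 = kg of barium sulfate, x4 = kg of titanium dioxide.
Minimise 0.66x1 + 2.44x2 + 1.15x3 + 4.23x4 s.t.:
  48x1 + 25x2 + 11x3 + 20x4 ≤ 49   (oil absorption)
  24x2 ≥ 32   (yellow component)
  x1, x2, x3, x4 ≥ 0.
The cheapest feasible vertex uses only iron-oxide red; kaolin, barium sulfate, titanium dioxide are not used. The yellow component requirement is met with equality.
Optimal quantities: iron-oxide red = 1.333 kg.
Objective = 2.44·1.333 = 3.2525.

€3.25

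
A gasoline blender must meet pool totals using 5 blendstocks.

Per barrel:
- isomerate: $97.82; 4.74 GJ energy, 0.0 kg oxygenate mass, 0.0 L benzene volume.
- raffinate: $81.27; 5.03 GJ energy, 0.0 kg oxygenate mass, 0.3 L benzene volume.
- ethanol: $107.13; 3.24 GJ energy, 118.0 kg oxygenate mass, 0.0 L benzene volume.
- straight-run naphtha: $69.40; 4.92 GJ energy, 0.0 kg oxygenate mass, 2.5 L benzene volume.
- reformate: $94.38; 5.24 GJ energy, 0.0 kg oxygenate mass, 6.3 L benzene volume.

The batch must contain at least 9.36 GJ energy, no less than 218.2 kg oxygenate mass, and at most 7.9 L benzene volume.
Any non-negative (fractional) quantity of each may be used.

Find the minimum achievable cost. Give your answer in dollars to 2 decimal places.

$245.62

This is a linear program. Let x1 = barrels of isomerate, x2 = barrels of raffinate, x3 = barrels of ethanol, x4 = barrels of straight-run naphtha, x5 = barrels of reformate.
min 97.82x1 + 81.27x2 + 107.13x3 + 69.4x4 + 94.38x5 subject to:
  4.74x1 + 5.03x2 + 3.24x3 + 4.92x4 + 5.24x5 ≥ 9.36   (energy)
  118x3 ≥ 218.2   (oxygenate mass)
  0.3x2 + 2.5x4 + 6.3x5 ≤ 7.9   (benzene volume)
  x1, x2, x3, x4, x5 ≥ 0.
The minimum-cost mix takes nothing from isomerate, raffinate, reformate — only ethanol, straight-run naphtha. There the energy and oxygenate mass constraints are tight.
That vertex is x3 = 1.8492, x4 = 0.6847.
Hence cost = 107.13·1.8492 + 69.4·0.6847 = $245.6230.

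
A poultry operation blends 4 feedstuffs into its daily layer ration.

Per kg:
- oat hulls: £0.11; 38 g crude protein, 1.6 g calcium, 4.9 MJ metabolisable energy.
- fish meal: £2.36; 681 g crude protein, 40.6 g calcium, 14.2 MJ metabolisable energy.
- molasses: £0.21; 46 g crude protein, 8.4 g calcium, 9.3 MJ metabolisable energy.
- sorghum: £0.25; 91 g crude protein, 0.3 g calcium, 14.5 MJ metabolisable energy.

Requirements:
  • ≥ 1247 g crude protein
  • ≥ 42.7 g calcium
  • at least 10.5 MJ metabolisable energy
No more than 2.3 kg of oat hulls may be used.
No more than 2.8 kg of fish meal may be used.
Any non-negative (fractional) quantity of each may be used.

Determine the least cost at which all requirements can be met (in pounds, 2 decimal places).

This is a linear program. Let x1 = kg of oat hulls, x2 = kg of fish meal, x3 = kg of molasses, x4 = kg of sorghum.
Minimise 0.11x1 + 2.36x2 + 0.21x3 + 0.25x4 with:
  38x1 + 681x2 + 46x3 + 91x4 ≥ 1247   (crude protein)
  1.6x1 + 40.6x2 + 8.4x3 + 0.3x4 ≥ 42.7   (calcium)
  4.9x1 + 14.2x2 + 9.3x3 + 14.5x4 ≥ 10.5   (metabolisable energy)
  x1 ≤ 2.3
  x2 ≤ 2.8
  x1, x2, x3, x4 ≥ 0.
The cheapest feasible vertex uses only oat hulls, molasses, sorghum; fish meal is not used. The crude protein, calcium, the oat hulls cap requirements are met with equality.
Solving gives x1 = 2.3, x3 = 4.267, x4 = 10.59.
Hence cost = 0.11·2.3 + 0.21·4.267 + 0.25·10.59 = £3.7966.

£3.80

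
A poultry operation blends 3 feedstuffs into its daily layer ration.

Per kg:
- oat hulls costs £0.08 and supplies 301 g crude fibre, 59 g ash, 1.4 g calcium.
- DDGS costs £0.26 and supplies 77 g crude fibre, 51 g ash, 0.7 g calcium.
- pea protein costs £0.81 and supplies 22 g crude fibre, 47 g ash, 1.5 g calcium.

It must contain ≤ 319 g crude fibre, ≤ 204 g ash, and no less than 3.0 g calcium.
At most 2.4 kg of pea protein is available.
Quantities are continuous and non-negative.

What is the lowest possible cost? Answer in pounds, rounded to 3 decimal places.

Set it up as a linear program. Let x1 = kg of oat hulls, x2 = kg of DDGS, x3 = kg of pea protein.
Minimise 0.08x1 + 0.26x2 + 0.81x3 subject to:
  301x1 + 77x2 + 22x3 ≤ 319   (crude fibre)
  59x1 + 51x2 + 47x3 ≤ 204   (ash)
  1.4x1 + 0.7x2 + 1.5x3 ≥ 3   (calcium)
  x3 ≤ 2.4
  x1, x2, x3 ≥ 0.
The cheapest feasible vertex uses only oat hulls, pea protein; DDGS is not used. The crude fibre and calcium requirements are met with equality.
So oat hulls = 0.9805 kg, pea protein = 1.085 kg.
Hence cost = 0.08·0.9805 + 0.81·1.085 = £0.95729.

£0.957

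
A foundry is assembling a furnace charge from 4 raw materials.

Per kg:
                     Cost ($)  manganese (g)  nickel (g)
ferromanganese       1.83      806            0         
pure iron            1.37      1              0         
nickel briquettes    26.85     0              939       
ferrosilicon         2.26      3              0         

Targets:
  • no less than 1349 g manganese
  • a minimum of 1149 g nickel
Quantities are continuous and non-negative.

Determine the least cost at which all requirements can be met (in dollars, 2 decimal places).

$35.92

Let x1 = kg of ferromanganese, x2 = kg of pure iron, x3 = kg of nickel briquettes, x4 = kg of ferrosilicon.
Minimize 1.83x1 + 1.37x2 + 26.85x3 + 2.26x4 subject to:
  806x1 + 1x2 + 3x4 ≥ 1349   (manganese)
  939x3 ≥ 1149   (nickel)
  x1, x2, x3, x4 ≥ 0.
At the optimum only ferromanganese, nickel briquettes are positive (pure iron, ferrosilicon = 0). There the manganese and nickel constraints are tight.
Optimal quantities: ferromanganese = 1.6737 kg, nickel briquettes = 1.2236 kg.
Total cost: 1.83·1.6737 + 26.85·1.2236 = 35.9165.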